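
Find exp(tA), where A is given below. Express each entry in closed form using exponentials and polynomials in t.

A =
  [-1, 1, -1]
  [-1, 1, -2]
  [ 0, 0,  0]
e^{tA} =
  [1 - t, t, -t^2/2 - t]
  [-t, t + 1, -t^2/2 - 2*t]
  [0, 0, 1]

Strategy: write A = P · J · P⁻¹ where J is a Jordan canonical form, so e^{tA} = P · e^{tJ} · P⁻¹, and e^{tJ} can be computed block-by-block.

A has Jordan form
J =
  [0, 1, 0]
  [0, 0, 1]
  [0, 0, 0]
(up to reordering of blocks).

Per-block formulas:
  For a 3×3 Jordan block J_3(0): exp(t · J_3(0)) = e^(0t)·(I + t·N + (t^2/2)·N^2), where N is the 3×3 nilpotent shift.

After assembling e^{tJ} and conjugating by P, we get:

e^{tA} =
  [1 - t, t, -t^2/2 - t]
  [-t, t + 1, -t^2/2 - 2*t]
  [0, 0, 1]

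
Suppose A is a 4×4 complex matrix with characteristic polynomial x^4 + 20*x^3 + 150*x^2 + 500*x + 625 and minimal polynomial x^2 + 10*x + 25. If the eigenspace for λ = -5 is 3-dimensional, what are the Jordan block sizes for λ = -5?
Block sizes for λ = -5: [2, 1, 1]

Step 1 — from the characteristic polynomial, algebraic multiplicity of λ = -5 is 4. From dim ker(A − (-5)·I) = 3, there are exactly 3 Jordan blocks for λ = -5.
Step 2 — from the minimal polynomial, the factor (x + 5)^2 tells us the largest block for λ = -5 has size 2.
Step 3 — with total size 4, 3 blocks, and largest block 2, the block sizes (in nonincreasing order) are [2, 1, 1].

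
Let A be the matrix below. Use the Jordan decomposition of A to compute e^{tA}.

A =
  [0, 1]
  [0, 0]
e^{tA} =
  [1, t]
  [0, 1]

Strategy: write A = P · J · P⁻¹ where J is a Jordan canonical form, so e^{tA} = P · e^{tJ} · P⁻¹, and e^{tJ} can be computed block-by-block.

A has Jordan form
J =
  [0, 1]
  [0, 0]
(up to reordering of blocks).

Per-block formulas:
  For a 2×2 Jordan block J_2(0): exp(t · J_2(0)) = e^(0t)·(I + t·N), where N is the 2×2 nilpotent shift.

After assembling e^{tJ} and conjugating by P, we get:

e^{tA} =
  [1, t]
  [0, 1]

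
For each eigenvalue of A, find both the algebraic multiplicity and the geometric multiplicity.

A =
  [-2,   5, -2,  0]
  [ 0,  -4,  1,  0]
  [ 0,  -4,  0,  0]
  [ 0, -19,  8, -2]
λ = -2: alg = 4, geom = 2

Step 1 — factor the characteristic polynomial to read off the algebraic multiplicities:
  χ_A(x) = (x + 2)^4

Step 2 — compute geometric multiplicities via the rank-nullity identity g(λ) = n − rank(A − λI):
  rank(A − (-2)·I) = 2, so dim ker(A − (-2)·I) = n − 2 = 2

Summary:
  λ = -2: algebraic multiplicity = 4, geometric multiplicity = 2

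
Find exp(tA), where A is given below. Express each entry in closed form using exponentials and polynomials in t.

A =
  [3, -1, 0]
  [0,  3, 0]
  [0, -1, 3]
e^{tA} =
  [exp(3*t), -t*exp(3*t), 0]
  [0, exp(3*t), 0]
  [0, -t*exp(3*t), exp(3*t)]

Strategy: write A = P · J · P⁻¹ where J is a Jordan canonical form, so e^{tA} = P · e^{tJ} · P⁻¹, and e^{tJ} can be computed block-by-block.

A has Jordan form
J =
  [3, 1, 0]
  [0, 3, 0]
  [0, 0, 3]
(up to reordering of blocks).

Per-block formulas:
  For a 2×2 Jordan block J_2(3): exp(t · J_2(3)) = e^(3t)·(I + t·N), where N is the 2×2 nilpotent shift.
  For a 1×1 block at λ = 3: exp(t · [3]) = [e^(3t)].

After assembling e^{tJ} and conjugating by P, we get:

e^{tA} =
  [exp(3*t), -t*exp(3*t), 0]
  [0, exp(3*t), 0]
  [0, -t*exp(3*t), exp(3*t)]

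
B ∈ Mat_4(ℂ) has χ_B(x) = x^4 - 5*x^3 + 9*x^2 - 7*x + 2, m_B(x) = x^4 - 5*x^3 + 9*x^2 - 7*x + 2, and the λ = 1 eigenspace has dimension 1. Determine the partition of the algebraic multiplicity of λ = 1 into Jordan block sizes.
Block sizes for λ = 1: [3]

Step 1 — from the characteristic polynomial, algebraic multiplicity of λ = 1 is 3. From dim ker(B − (1)·I) = 1, there are exactly 1 Jordan blocks for λ = 1.
Step 2 — from the minimal polynomial, the factor (x − 1)^3 tells us the largest block for λ = 1 has size 3.
Step 3 — with total size 3, 1 blocks, and largest block 3, the block sizes (in nonincreasing order) are [3].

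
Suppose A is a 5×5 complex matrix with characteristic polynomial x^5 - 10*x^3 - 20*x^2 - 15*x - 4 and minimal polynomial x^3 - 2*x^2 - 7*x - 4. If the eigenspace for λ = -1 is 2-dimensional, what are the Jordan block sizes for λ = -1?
Block sizes for λ = -1: [2, 2]

Step 1 — from the characteristic polynomial, algebraic multiplicity of λ = -1 is 4. From dim ker(A − (-1)·I) = 2, there are exactly 2 Jordan blocks for λ = -1.
Step 2 — from the minimal polynomial, the factor (x + 1)^2 tells us the largest block for λ = -1 has size 2.
Step 3 — with total size 4, 2 blocks, and largest block 2, the block sizes (in nonincreasing order) are [2, 2].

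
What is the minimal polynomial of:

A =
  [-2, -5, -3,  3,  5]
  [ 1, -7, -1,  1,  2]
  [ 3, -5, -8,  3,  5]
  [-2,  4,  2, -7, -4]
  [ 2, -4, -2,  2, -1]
x^3 + 15*x^2 + 75*x + 125

The characteristic polynomial is χ_A(x) = (x + 5)^5, so the eigenvalues are known. The minimal polynomial is
  m_A(x) = Π_λ (x − λ)^{k_λ}
where k_λ is the size of the *largest* Jordan block for λ (equivalently, the smallest k with (A − λI)^k v = 0 for every generalised eigenvector v of λ).

  λ = -5: largest Jordan block has size 3, contributing (x + 5)^3

So m_A(x) = (x + 5)^3 = x^3 + 15*x^2 + 75*x + 125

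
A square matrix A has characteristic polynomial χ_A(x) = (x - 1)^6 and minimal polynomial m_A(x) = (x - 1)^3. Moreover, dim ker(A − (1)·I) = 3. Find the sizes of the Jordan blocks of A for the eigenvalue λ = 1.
Block sizes for λ = 1: [3, 2, 1]

Step 1 — from the characteristic polynomial, algebraic multiplicity of λ = 1 is 6. From dim ker(A − (1)·I) = 3, there are exactly 3 Jordan blocks for λ = 1.
Step 2 — from the minimal polynomial, the factor (x − 1)^3 tells us the largest block for λ = 1 has size 3.
Step 3 — with total size 6, 3 blocks, and largest block 3, the block sizes (in nonincreasing order) are [3, 2, 1].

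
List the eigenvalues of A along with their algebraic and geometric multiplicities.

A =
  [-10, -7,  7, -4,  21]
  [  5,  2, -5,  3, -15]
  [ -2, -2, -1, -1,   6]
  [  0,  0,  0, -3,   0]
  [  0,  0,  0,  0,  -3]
λ = -3: alg = 5, geom = 3

Step 1 — factor the characteristic polynomial to read off the algebraic multiplicities:
  χ_A(x) = (x + 3)^5

Step 2 — compute geometric multiplicities via the rank-nullity identity g(λ) = n − rank(A − λI):
  rank(A − (-3)·I) = 2, so dim ker(A − (-3)·I) = n − 2 = 3

Summary:
  λ = -3: algebraic multiplicity = 5, geometric multiplicity = 3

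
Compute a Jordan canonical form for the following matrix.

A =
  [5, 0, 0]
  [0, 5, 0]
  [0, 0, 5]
J_1(5) ⊕ J_1(5) ⊕ J_1(5)

The characteristic polynomial is
  det(x·I − A) = x^3 - 15*x^2 + 75*x - 125 = (x - 5)^3

Eigenvalues and multiplicities (the geometric multiplicity of λ is n − rank(A − λI), which equals the number of Jordan blocks for λ):
  λ = 5: algebraic multiplicity = 3, geometric multiplicity = 3

Determining the block sizes for each eigenvalue:
  λ = 5: gm = am = 3, so every block has size 1 → block sizes [1, 1, 1]

Assembling the blocks gives a Jordan form
J =
  [5, 0, 0]
  [0, 5, 0]
  [0, 0, 5]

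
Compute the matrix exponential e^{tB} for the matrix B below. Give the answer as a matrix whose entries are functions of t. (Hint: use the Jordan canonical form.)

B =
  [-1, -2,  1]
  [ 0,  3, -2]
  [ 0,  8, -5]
e^{tB} =
  [exp(-t), -2*t*exp(-t), t*exp(-t)]
  [0, 4*t*exp(-t) + exp(-t), -2*t*exp(-t)]
  [0, 8*t*exp(-t), -4*t*exp(-t) + exp(-t)]

Strategy: write B = P · J · P⁻¹ where J is a Jordan canonical form, so e^{tB} = P · e^{tJ} · P⁻¹, and e^{tJ} can be computed block-by-block.

B has Jordan form
J =
  [-1,  1,  0]
  [ 0, -1,  0]
  [ 0,  0, -1]
(up to reordering of blocks).

Per-block formulas:
  For a 1×1 block at λ = -1: exp(t · [-1]) = [e^(-1t)].
  For a 2×2 Jordan block J_2(-1): exp(t · J_2(-1)) = e^(-1t)·(I + t·N), where N is the 2×2 nilpotent shift.

After assembling e^{tJ} and conjugating by P, we get:

e^{tB} =
  [exp(-t), -2*t*exp(-t), t*exp(-t)]
  [0, 4*t*exp(-t) + exp(-t), -2*t*exp(-t)]
  [0, 8*t*exp(-t), -4*t*exp(-t) + exp(-t)]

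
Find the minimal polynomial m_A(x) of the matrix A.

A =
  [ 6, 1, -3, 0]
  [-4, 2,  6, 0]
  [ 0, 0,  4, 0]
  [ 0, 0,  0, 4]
x^2 - 8*x + 16

The characteristic polynomial is χ_A(x) = (x - 4)^4, so the eigenvalues are known. The minimal polynomial is
  m_A(x) = Π_λ (x − λ)^{k_λ}
where k_λ is the size of the *largest* Jordan block for λ (equivalently, the smallest k with (A − λI)^k v = 0 for every generalised eigenvector v of λ).

  λ = 4: largest Jordan block has size 2, contributing (x − 4)^2

So m_A(x) = (x - 4)^2 = x^2 - 8*x + 16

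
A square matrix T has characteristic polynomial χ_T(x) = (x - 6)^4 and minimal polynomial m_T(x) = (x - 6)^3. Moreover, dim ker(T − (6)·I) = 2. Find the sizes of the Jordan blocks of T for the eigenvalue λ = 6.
Block sizes for λ = 6: [3, 1]

Step 1 — from the characteristic polynomial, algebraic multiplicity of λ = 6 is 4. From dim ker(T − (6)·I) = 2, there are exactly 2 Jordan blocks for λ = 6.
Step 2 — from the minimal polynomial, the factor (x − 6)^3 tells us the largest block for λ = 6 has size 3.
Step 3 — with total size 4, 2 blocks, and largest block 3, the block sizes (in nonincreasing order) are [3, 1].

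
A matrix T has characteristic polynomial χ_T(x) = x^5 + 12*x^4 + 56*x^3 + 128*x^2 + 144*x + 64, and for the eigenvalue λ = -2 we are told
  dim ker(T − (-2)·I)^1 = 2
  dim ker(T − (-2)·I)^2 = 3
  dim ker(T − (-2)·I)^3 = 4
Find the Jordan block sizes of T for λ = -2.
Block sizes for λ = -2: [3, 1]

From the dimensions of kernels of powers, the number of Jordan blocks of size at least j is d_j − d_{j−1} where d_j = dim ker(N^j) (with d_0 = 0). Computing the differences gives [2, 1, 1].
The number of blocks of size exactly k is (#blocks of size ≥ k) − (#blocks of size ≥ k + 1), so the partition is: 1 block(s) of size 1, 1 block(s) of size 3.
In nonincreasing order the block sizes are [3, 1].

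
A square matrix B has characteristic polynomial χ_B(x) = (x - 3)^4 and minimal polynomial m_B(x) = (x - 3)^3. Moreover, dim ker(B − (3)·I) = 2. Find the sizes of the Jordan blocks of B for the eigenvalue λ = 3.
Block sizes for λ = 3: [3, 1]

Step 1 — from the characteristic polynomial, algebraic multiplicity of λ = 3 is 4. From dim ker(B − (3)·I) = 2, there are exactly 2 Jordan blocks for λ = 3.
Step 2 — from the minimal polynomial, the factor (x − 3)^3 tells us the largest block for λ = 3 has size 3.
Step 3 — with total size 4, 2 blocks, and largest block 3, the block sizes (in nonincreasing order) are [3, 1].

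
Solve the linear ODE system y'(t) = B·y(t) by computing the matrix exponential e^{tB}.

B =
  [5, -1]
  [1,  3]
e^{tB} =
  [t*exp(4*t) + exp(4*t), -t*exp(4*t)]
  [t*exp(4*t), -t*exp(4*t) + exp(4*t)]

Strategy: write B = P · J · P⁻¹ where J is a Jordan canonical form, so e^{tB} = P · e^{tJ} · P⁻¹, and e^{tJ} can be computed block-by-block.

B has Jordan form
J =
  [4, 1]
  [0, 4]
(up to reordering of blocks).

Per-block formulas:
  For a 2×2 Jordan block J_2(4): exp(t · J_2(4)) = e^(4t)·(I + t·N), where N is the 2×2 nilpotent shift.

After assembling e^{tJ} and conjugating by P, we get:

e^{tB} =
  [t*exp(4*t) + exp(4*t), -t*exp(4*t)]
  [t*exp(4*t), -t*exp(4*t) + exp(4*t)]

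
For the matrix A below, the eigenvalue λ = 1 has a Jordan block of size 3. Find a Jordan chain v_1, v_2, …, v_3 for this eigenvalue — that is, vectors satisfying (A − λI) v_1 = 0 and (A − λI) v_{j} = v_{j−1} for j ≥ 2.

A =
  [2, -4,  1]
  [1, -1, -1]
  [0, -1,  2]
A Jordan chain for λ = 1 of length 3:
v_1 = (-3, -1, -1)ᵀ
v_2 = (1, 1, 0)ᵀ
v_3 = (1, 0, 0)ᵀ

Let N = A − (1)·I. We want v_3 with N^3 v_3 = 0 but N^2 v_3 ≠ 0; then v_{j-1} := N · v_j for j = 3, …, 2.

Pick v_3 = (1, 0, 0)ᵀ.
Then v_2 = N · v_3 = (1, 1, 0)ᵀ.
Then v_1 = N · v_2 = (-3, -1, -1)ᵀ.

Sanity check: (A − (1)·I) v_1 = (0, 0, 0)ᵀ = 0. ✓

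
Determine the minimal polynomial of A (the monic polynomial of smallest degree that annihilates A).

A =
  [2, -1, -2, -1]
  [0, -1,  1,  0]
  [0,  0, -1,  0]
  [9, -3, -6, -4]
x^3 + 3*x^2 + 3*x + 1

The characteristic polynomial is χ_A(x) = (x + 1)^4, so the eigenvalues are known. The minimal polynomial is
  m_A(x) = Π_λ (x − λ)^{k_λ}
where k_λ is the size of the *largest* Jordan block for λ (equivalently, the smallest k with (A − λI)^k v = 0 for every generalised eigenvector v of λ).

  λ = -1: largest Jordan block has size 3, contributing (x + 1)^3

So m_A(x) = (x + 1)^3 = x^3 + 3*x^2 + 3*x + 1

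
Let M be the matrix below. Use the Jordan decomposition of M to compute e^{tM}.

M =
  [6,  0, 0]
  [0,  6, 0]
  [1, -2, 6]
e^{tM} =
  [exp(6*t), 0, 0]
  [0, exp(6*t), 0]
  [t*exp(6*t), -2*t*exp(6*t), exp(6*t)]

Strategy: write M = P · J · P⁻¹ where J is a Jordan canonical form, so e^{tM} = P · e^{tJ} · P⁻¹, and e^{tJ} can be computed block-by-block.

M has Jordan form
J =
  [6, 1, 0]
  [0, 6, 0]
  [0, 0, 6]
(up to reordering of blocks).

Per-block formulas:
  For a 1×1 block at λ = 6: exp(t · [6]) = [e^(6t)].
  For a 2×2 Jordan block J_2(6): exp(t · J_2(6)) = e^(6t)·(I + t·N), where N is the 2×2 nilpotent shift.

After assembling e^{tJ} and conjugating by P, we get:

e^{tM} =
  [exp(6*t), 0, 0]
  [0, exp(6*t), 0]
  [t*exp(6*t), -2*t*exp(6*t), exp(6*t)]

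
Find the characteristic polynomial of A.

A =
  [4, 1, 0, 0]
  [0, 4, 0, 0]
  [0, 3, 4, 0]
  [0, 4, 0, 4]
x^4 - 16*x^3 + 96*x^2 - 256*x + 256

Expanding det(x·I − A) (e.g. by cofactor expansion or by noting that A is similar to its Jordan form J, which has the same characteristic polynomial as A) gives
  χ_A(x) = x^4 - 16*x^3 + 96*x^2 - 256*x + 256
which factors as (x - 4)^4. The eigenvalues (with algebraic multiplicities) are λ = 4 with multiplicity 4.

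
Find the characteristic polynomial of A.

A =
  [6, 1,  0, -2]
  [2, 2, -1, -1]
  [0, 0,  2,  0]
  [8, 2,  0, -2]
x^4 - 8*x^3 + 24*x^2 - 32*x + 16

Expanding det(x·I − A) (e.g. by cofactor expansion or by noting that A is similar to its Jordan form J, which has the same characteristic polynomial as A) gives
  χ_A(x) = x^4 - 8*x^3 + 24*x^2 - 32*x + 16
which factors as (x - 2)^4. The eigenvalues (with algebraic multiplicities) are λ = 2 with multiplicity 4.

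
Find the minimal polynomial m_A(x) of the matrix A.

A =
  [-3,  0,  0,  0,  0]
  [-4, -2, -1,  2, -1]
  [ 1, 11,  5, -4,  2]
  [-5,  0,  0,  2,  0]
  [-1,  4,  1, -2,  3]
x^4 - 3*x^3 - 6*x^2 + 28*x - 24

The characteristic polynomial is χ_A(x) = (x - 2)^4*(x + 3), so the eigenvalues are known. The minimal polynomial is
  m_A(x) = Π_λ (x − λ)^{k_λ}
where k_λ is the size of the *largest* Jordan block for λ (equivalently, the smallest k with (A − λI)^k v = 0 for every generalised eigenvector v of λ).

  λ = -3: largest Jordan block has size 1, contributing (x + 3)
  λ = 2: largest Jordan block has size 3, contributing (x − 2)^3

So m_A(x) = (x - 2)^3*(x + 3) = x^4 - 3*x^3 - 6*x^2 + 28*x - 24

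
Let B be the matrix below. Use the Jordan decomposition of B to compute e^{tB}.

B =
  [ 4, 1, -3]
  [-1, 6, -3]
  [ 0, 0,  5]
e^{tB} =
  [-t*exp(5*t) + exp(5*t), t*exp(5*t), -3*t*exp(5*t)]
  [-t*exp(5*t), t*exp(5*t) + exp(5*t), -3*t*exp(5*t)]
  [0, 0, exp(5*t)]

Strategy: write B = P · J · P⁻¹ where J is a Jordan canonical form, so e^{tB} = P · e^{tJ} · P⁻¹, and e^{tJ} can be computed block-by-block.

B has Jordan form
J =
  [5, 1, 0]
  [0, 5, 0]
  [0, 0, 5]
(up to reordering of blocks).

Per-block formulas:
  For a 2×2 Jordan block J_2(5): exp(t · J_2(5)) = e^(5t)·(I + t·N), where N is the 2×2 nilpotent shift.
  For a 1×1 block at λ = 5: exp(t · [5]) = [e^(5t)].

After assembling e^{tJ} and conjugating by P, we get:

e^{tB} =
  [-t*exp(5*t) + exp(5*t), t*exp(5*t), -3*t*exp(5*t)]
  [-t*exp(5*t), t*exp(5*t) + exp(5*t), -3*t*exp(5*t)]
  [0, 0, exp(5*t)]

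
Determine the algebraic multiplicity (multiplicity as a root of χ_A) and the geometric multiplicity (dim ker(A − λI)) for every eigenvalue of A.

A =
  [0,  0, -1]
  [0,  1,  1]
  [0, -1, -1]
λ = 0: alg = 3, geom = 1

Step 1 — factor the characteristic polynomial to read off the algebraic multiplicities:
  χ_A(x) = x^3

Step 2 — compute geometric multiplicities via the rank-nullity identity g(λ) = n − rank(A − λI):
  rank(A − (0)·I) = 2, so dim ker(A − (0)·I) = n − 2 = 1

Summary:
  λ = 0: algebraic multiplicity = 3, geometric multiplicity = 1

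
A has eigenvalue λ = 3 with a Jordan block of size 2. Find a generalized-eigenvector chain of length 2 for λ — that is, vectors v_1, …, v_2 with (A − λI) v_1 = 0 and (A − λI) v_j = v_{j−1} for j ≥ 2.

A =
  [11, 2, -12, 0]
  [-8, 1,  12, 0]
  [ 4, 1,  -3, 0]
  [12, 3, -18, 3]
A Jordan chain for λ = 3 of length 2:
v_1 = (8, -8, 4, 12)ᵀ
v_2 = (1, 0, 0, 0)ᵀ

Let N = A − (3)·I. We want v_2 with N^2 v_2 = 0 but N^1 v_2 ≠ 0; then v_{j-1} := N · v_j for j = 2, …, 2.

Pick v_2 = (1, 0, 0, 0)ᵀ.
Then v_1 = N · v_2 = (8, -8, 4, 12)ᵀ.

Sanity check: (A − (3)·I) v_1 = (0, 0, 0, 0)ᵀ = 0. ✓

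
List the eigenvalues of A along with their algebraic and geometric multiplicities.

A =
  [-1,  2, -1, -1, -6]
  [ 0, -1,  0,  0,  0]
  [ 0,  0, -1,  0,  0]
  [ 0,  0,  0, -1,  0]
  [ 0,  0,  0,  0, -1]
λ = -1: alg = 5, geom = 4

Step 1 — factor the characteristic polynomial to read off the algebraic multiplicities:
  χ_A(x) = (x + 1)^5

Step 2 — compute geometric multiplicities via the rank-nullity identity g(λ) = n − rank(A − λI):
  rank(A − (-1)·I) = 1, so dim ker(A − (-1)·I) = n − 1 = 4

Summary:
  λ = -1: algebraic multiplicity = 5, geometric multiplicity = 4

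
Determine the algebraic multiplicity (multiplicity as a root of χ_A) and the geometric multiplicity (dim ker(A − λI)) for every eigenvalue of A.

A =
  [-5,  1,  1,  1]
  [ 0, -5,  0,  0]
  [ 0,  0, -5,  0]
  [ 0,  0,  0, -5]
λ = -5: alg = 4, geom = 3

Step 1 — factor the characteristic polynomial to read off the algebraic multiplicities:
  χ_A(x) = (x + 5)^4

Step 2 — compute geometric multiplicities via the rank-nullity identity g(λ) = n − rank(A − λI):
  rank(A − (-5)·I) = 1, so dim ker(A − (-5)·I) = n − 1 = 3

Summary:
  λ = -5: algebraic multiplicity = 4, geometric multiplicity = 3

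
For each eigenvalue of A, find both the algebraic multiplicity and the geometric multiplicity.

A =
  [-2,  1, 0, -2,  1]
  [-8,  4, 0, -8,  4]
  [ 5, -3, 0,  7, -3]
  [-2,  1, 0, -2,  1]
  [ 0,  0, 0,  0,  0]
λ = 0: alg = 5, geom = 3

Step 1 — factor the characteristic polynomial to read off the algebraic multiplicities:
  χ_A(x) = x^5

Step 2 — compute geometric multiplicities via the rank-nullity identity g(λ) = n − rank(A − λI):
  rank(A − (0)·I) = 2, so dim ker(A − (0)·I) = n − 2 = 3

Summary:
  λ = 0: algebraic multiplicity = 5, geometric multiplicity = 3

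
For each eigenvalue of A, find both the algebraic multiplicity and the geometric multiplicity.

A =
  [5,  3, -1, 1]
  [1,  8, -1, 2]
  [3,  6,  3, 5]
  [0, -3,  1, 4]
λ = 5: alg = 4, geom = 2

Step 1 — factor the characteristic polynomial to read off the algebraic multiplicities:
  χ_A(x) = (x - 5)^4

Step 2 — compute geometric multiplicities via the rank-nullity identity g(λ) = n − rank(A − λI):
  rank(A − (5)·I) = 2, so dim ker(A − (5)·I) = n − 2 = 2

Summary:
  λ = 5: algebraic multiplicity = 4, geometric multiplicity = 2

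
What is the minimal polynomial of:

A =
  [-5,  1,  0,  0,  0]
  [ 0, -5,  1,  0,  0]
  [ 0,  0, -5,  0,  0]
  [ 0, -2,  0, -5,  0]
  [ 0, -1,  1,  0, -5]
x^3 + 15*x^2 + 75*x + 125

The characteristic polynomial is χ_A(x) = (x + 5)^5, so the eigenvalues are known. The minimal polynomial is
  m_A(x) = Π_λ (x − λ)^{k_λ}
where k_λ is the size of the *largest* Jordan block for λ (equivalently, the smallest k with (A − λI)^k v = 0 for every generalised eigenvector v of λ).

  λ = -5: largest Jordan block has size 3, contributing (x + 5)^3

So m_A(x) = (x + 5)^3 = x^3 + 15*x^2 + 75*x + 125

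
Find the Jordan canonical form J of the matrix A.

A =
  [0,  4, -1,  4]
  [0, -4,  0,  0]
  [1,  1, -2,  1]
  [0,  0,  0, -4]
J_1(-4) ⊕ J_1(-4) ⊕ J_2(-1)

The characteristic polynomial is
  det(x·I − A) = x^4 + 10*x^3 + 33*x^2 + 40*x + 16 = (x + 1)^2*(x + 4)^2

Eigenvalues and multiplicities (the geometric multiplicity of λ is n − rank(A − λI), which equals the number of Jordan blocks for λ):
  λ = -4: algebraic multiplicity = 2, geometric multiplicity = 2
  λ = -1: algebraic multiplicity = 2, geometric multiplicity = 1

Determining the block sizes for each eigenvalue:
  λ = -4: gm = am = 2, so every block has size 1 → block sizes [1, 1]
  λ = -1: one block (gm = 1), so the single block has size am = 2 → block sizes [2]

Assembling the blocks gives a Jordan form
J =
  [-4,  0,  0,  0]
  [ 0, -4,  0,  0]
  [ 0,  0, -1,  1]
  [ 0,  0,  0, -1]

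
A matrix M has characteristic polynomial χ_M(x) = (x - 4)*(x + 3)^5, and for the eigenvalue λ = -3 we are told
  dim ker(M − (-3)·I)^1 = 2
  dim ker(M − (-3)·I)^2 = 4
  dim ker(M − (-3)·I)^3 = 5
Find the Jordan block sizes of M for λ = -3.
Block sizes for λ = -3: [3, 2]

From the dimensions of kernels of powers, the number of Jordan blocks of size at least j is d_j − d_{j−1} where d_j = dim ker(N^j) (with d_0 = 0). Computing the differences gives [2, 2, 1].
The number of blocks of size exactly k is (#blocks of size ≥ k) − (#blocks of size ≥ k + 1), so the partition is: 1 block(s) of size 2, 1 block(s) of size 3.
In nonincreasing order the block sizes are [3, 2].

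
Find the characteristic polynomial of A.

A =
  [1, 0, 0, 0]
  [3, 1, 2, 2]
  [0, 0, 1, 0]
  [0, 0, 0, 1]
x^4 - 4*x^3 + 6*x^2 - 4*x + 1

Expanding det(x·I − A) (e.g. by cofactor expansion or by noting that A is similar to its Jordan form J, which has the same characteristic polynomial as A) gives
  χ_A(x) = x^4 - 4*x^3 + 6*x^2 - 4*x + 1
which factors as (x - 1)^4. The eigenvalues (with algebraic multiplicities) are λ = 1 with multiplicity 4.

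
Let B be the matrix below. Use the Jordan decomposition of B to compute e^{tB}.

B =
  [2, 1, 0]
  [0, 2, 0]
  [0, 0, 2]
e^{tB} =
  [exp(2*t), t*exp(2*t), 0]
  [0, exp(2*t), 0]
  [0, 0, exp(2*t)]

Strategy: write B = P · J · P⁻¹ where J is a Jordan canonical form, so e^{tB} = P · e^{tJ} · P⁻¹, and e^{tJ} can be computed block-by-block.

B has Jordan form
J =
  [2, 1, 0]
  [0, 2, 0]
  [0, 0, 2]
(up to reordering of blocks).

Per-block formulas:
  For a 1×1 block at λ = 2: exp(t · [2]) = [e^(2t)].
  For a 2×2 Jordan block J_2(2): exp(t · J_2(2)) = e^(2t)·(I + t·N), where N is the 2×2 nilpotent shift.

After assembling e^{tJ} and conjugating by P, we get:

e^{tB} =
  [exp(2*t), t*exp(2*t), 0]
  [0, exp(2*t), 0]
  [0, 0, exp(2*t)]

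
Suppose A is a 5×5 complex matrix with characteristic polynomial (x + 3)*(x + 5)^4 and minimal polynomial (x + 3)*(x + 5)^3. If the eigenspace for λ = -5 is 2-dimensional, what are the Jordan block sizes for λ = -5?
Block sizes for λ = -5: [3, 1]

Step 1 — from the characteristic polynomial, algebraic multiplicity of λ = -5 is 4. From dim ker(A − (-5)·I) = 2, there are exactly 2 Jordan blocks for λ = -5.
Step 2 — from the minimal polynomial, the factor (x + 5)^3 tells us the largest block for λ = -5 has size 3.
Step 3 — with total size 4, 2 blocks, and largest block 3, the block sizes (in nonincreasing order) are [3, 1].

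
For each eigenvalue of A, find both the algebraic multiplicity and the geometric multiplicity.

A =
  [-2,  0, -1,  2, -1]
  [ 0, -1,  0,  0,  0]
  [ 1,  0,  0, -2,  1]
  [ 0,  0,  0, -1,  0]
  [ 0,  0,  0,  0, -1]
λ = -1: alg = 5, geom = 4

Step 1 — factor the characteristic polynomial to read off the algebraic multiplicities:
  χ_A(x) = (x + 1)^5

Step 2 — compute geometric multiplicities via the rank-nullity identity g(λ) = n − rank(A − λI):
  rank(A − (-1)·I) = 1, so dim ker(A − (-1)·I) = n − 1 = 4

Summary:
  λ = -1: algebraic multiplicity = 5, geometric multiplicity = 4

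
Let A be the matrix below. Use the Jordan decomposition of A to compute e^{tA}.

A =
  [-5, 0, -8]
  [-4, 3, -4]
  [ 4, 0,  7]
e^{tA} =
  [-exp(3*t) + 2*exp(-t), 0, -2*exp(3*t) + 2*exp(-t)]
  [-exp(3*t) + exp(-t), exp(3*t), -exp(3*t) + exp(-t)]
  [exp(3*t) - exp(-t), 0, 2*exp(3*t) - exp(-t)]

Strategy: write A = P · J · P⁻¹ where J is a Jordan canonical form, so e^{tA} = P · e^{tJ} · P⁻¹, and e^{tJ} can be computed block-by-block.

A has Jordan form
J =
  [-1, 0, 0]
  [ 0, 3, 0]
  [ 0, 0, 3]
(up to reordering of blocks).

Per-block formulas:
  For a 1×1 block at λ = 3: exp(t · [3]) = [e^(3t)].
  For a 1×1 block at λ = -1: exp(t · [-1]) = [e^(-1t)].

After assembling e^{tJ} and conjugating by P, we get:

e^{tA} =
  [-exp(3*t) + 2*exp(-t), 0, -2*exp(3*t) + 2*exp(-t)]
  [-exp(3*t) + exp(-t), exp(3*t), -exp(3*t) + exp(-t)]
  [exp(3*t) - exp(-t), 0, 2*exp(3*t) - exp(-t)]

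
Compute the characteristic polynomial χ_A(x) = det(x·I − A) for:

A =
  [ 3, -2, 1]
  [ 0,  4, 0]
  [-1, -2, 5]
x^3 - 12*x^2 + 48*x - 64

Expanding det(x·I − A) (e.g. by cofactor expansion or by noting that A is similar to its Jordan form J, which has the same characteristic polynomial as A) gives
  χ_A(x) = x^3 - 12*x^2 + 48*x - 64
which factors as (x - 4)^3. The eigenvalues (with algebraic multiplicities) are λ = 4 with multiplicity 3.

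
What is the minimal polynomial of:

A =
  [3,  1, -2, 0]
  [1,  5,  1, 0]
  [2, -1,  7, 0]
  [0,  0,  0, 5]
x^3 - 15*x^2 + 75*x - 125

The characteristic polynomial is χ_A(x) = (x - 5)^4, so the eigenvalues are known. The minimal polynomial is
  m_A(x) = Π_λ (x − λ)^{k_λ}
where k_λ is the size of the *largest* Jordan block for λ (equivalently, the smallest k with (A − λI)^k v = 0 for every generalised eigenvector v of λ).

  λ = 5: largest Jordan block has size 3, contributing (x − 5)^3

So m_A(x) = (x - 5)^3 = x^3 - 15*x^2 + 75*x - 125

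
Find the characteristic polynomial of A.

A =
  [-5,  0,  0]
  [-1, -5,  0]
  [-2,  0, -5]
x^3 + 15*x^2 + 75*x + 125

Expanding det(x·I − A) (e.g. by cofactor expansion or by noting that A is similar to its Jordan form J, which has the same characteristic polynomial as A) gives
  χ_A(x) = x^3 + 15*x^2 + 75*x + 125
which factors as (x + 5)^3. The eigenvalues (with algebraic multiplicities) are λ = -5 with multiplicity 3.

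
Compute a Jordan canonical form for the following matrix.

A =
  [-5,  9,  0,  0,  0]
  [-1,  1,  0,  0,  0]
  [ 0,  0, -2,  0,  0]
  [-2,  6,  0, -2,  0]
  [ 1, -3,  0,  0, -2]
J_2(-2) ⊕ J_1(-2) ⊕ J_1(-2) ⊕ J_1(-2)

The characteristic polynomial is
  det(x·I − A) = x^5 + 10*x^4 + 40*x^3 + 80*x^2 + 80*x + 32 = (x + 2)^5

Eigenvalues and multiplicities (the geometric multiplicity of λ is n − rank(A − λI), which equals the number of Jordan blocks for λ):
  λ = -2: algebraic multiplicity = 5, geometric multiplicity = 4

Determining the block sizes for each eigenvalue:
  λ = -2: 4 blocks summing to 5 forces exactly one block of size 2 and the rest size 1 → block sizes [2, 1, 1, 1]

Assembling the blocks gives a Jordan form
J =
  [-2,  1,  0,  0,  0]
  [ 0, -2,  0,  0,  0]
  [ 0,  0, -2,  0,  0]
  [ 0,  0,  0, -2,  0]
  [ 0,  0,  0,  0, -2]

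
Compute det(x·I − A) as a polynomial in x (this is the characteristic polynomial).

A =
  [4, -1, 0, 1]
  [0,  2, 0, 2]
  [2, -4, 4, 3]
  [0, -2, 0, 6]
x^4 - 16*x^3 + 96*x^2 - 256*x + 256

Expanding det(x·I − A) (e.g. by cofactor expansion or by noting that A is similar to its Jordan form J, which has the same characteristic polynomial as A) gives
  χ_A(x) = x^4 - 16*x^3 + 96*x^2 - 256*x + 256
which factors as (x - 4)^4. The eigenvalues (with algebraic multiplicities) are λ = 4 with multiplicity 4.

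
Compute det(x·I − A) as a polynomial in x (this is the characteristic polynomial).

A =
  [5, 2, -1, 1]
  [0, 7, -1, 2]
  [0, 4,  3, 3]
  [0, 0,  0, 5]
x^4 - 20*x^3 + 150*x^2 - 500*x + 625

Expanding det(x·I − A) (e.g. by cofactor expansion or by noting that A is similar to its Jordan form J, which has the same characteristic polynomial as A) gives
  χ_A(x) = x^4 - 20*x^3 + 150*x^2 - 500*x + 625
which factors as (x - 5)^4. The eigenvalues (with algebraic multiplicities) are λ = 5 with multiplicity 4.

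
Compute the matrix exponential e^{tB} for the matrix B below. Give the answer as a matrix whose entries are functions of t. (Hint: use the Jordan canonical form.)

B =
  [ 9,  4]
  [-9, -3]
e^{tB} =
  [6*t*exp(3*t) + exp(3*t), 4*t*exp(3*t)]
  [-9*t*exp(3*t), -6*t*exp(3*t) + exp(3*t)]

Strategy: write B = P · J · P⁻¹ where J is a Jordan canonical form, so e^{tB} = P · e^{tJ} · P⁻¹, and e^{tJ} can be computed block-by-block.

B has Jordan form
J =
  [3, 1]
  [0, 3]
(up to reordering of blocks).

Per-block formulas:
  For a 2×2 Jordan block J_2(3): exp(t · J_2(3)) = e^(3t)·(I + t·N), where N is the 2×2 nilpotent shift.

After assembling e^{tJ} and conjugating by P, we get:

e^{tB} =
  [6*t*exp(3*t) + exp(3*t), 4*t*exp(3*t)]
  [-9*t*exp(3*t), -6*t*exp(3*t) + exp(3*t)]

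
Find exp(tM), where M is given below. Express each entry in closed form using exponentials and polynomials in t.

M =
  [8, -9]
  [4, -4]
e^{tM} =
  [6*t*exp(2*t) + exp(2*t), -9*t*exp(2*t)]
  [4*t*exp(2*t), -6*t*exp(2*t) + exp(2*t)]

Strategy: write M = P · J · P⁻¹ where J is a Jordan canonical form, so e^{tM} = P · e^{tJ} · P⁻¹, and e^{tJ} can be computed block-by-block.

M has Jordan form
J =
  [2, 1]
  [0, 2]
(up to reordering of blocks).

Per-block formulas:
  For a 2×2 Jordan block J_2(2): exp(t · J_2(2)) = e^(2t)·(I + t·N), where N is the 2×2 nilpotent shift.

After assembling e^{tJ} and conjugating by P, we get:

e^{tM} =
  [6*t*exp(2*t) + exp(2*t), -9*t*exp(2*t)]
  [4*t*exp(2*t), -6*t*exp(2*t) + exp(2*t)]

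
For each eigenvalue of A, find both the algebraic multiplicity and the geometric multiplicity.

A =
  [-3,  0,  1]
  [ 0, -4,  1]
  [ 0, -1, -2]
λ = -3: alg = 3, geom = 1

Step 1 — factor the characteristic polynomial to read off the algebraic multiplicities:
  χ_A(x) = (x + 3)^3

Step 2 — compute geometric multiplicities via the rank-nullity identity g(λ) = n − rank(A − λI):
  rank(A − (-3)·I) = 2, so dim ker(A − (-3)·I) = n − 2 = 1

Summary:
  λ = -3: algebraic multiplicity = 3, geometric multiplicity = 1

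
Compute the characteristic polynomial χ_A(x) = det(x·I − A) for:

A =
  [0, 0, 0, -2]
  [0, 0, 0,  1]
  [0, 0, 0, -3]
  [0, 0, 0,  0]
x^4

Expanding det(x·I − A) (e.g. by cofactor expansion or by noting that A is similar to its Jordan form J, which has the same characteristic polynomial as A) gives
  χ_A(x) = x^4
which factors as x^4. The eigenvalues (with algebraic multiplicities) are λ = 0 with multiplicity 4.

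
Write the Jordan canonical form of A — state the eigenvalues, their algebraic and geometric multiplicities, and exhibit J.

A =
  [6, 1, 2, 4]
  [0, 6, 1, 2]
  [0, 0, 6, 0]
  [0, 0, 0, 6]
J_3(6) ⊕ J_1(6)

The characteristic polynomial is
  det(x·I − A) = x^4 - 24*x^3 + 216*x^2 - 864*x + 1296 = (x - 6)^4

Eigenvalues and multiplicities (the geometric multiplicity of λ is n − rank(A − λI), which equals the number of Jordan blocks for λ):
  λ = 6: algebraic multiplicity = 4, geometric multiplicity = 2

Determining the block sizes for each eigenvalue:
  λ = 6: with am = 4 and gm = 2, the partition is not yet determined (e.g. several partitions of 4 into 2 parts exist). Let N = A − (6)·I. Computing rank(N^1) = 2, rank(N^2) = 1, rank(N^3) = 0; the number of blocks of size ≥ j is rank(N^{j−1}) − rank(N^j), giving [2, 1, 1]. So we have 1 block(s) of size 3, 1 block(s) of size 1 → block sizes [3, 1]

Assembling the blocks gives a Jordan form
J =
  [6, 1, 0, 0]
  [0, 6, 1, 0]
  [0, 0, 6, 0]
  [0, 0, 0, 6]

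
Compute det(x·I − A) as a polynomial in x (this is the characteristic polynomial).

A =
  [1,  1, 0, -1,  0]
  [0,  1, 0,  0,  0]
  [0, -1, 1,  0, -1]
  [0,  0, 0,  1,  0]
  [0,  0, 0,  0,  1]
x^5 - 5*x^4 + 10*x^3 - 10*x^2 + 5*x - 1

Expanding det(x·I − A) (e.g. by cofactor expansion or by noting that A is similar to its Jordan form J, which has the same characteristic polynomial as A) gives
  χ_A(x) = x^5 - 5*x^4 + 10*x^3 - 10*x^2 + 5*x - 1
which factors as (x - 1)^5. The eigenvalues (with algebraic multiplicities) are λ = 1 with multiplicity 5.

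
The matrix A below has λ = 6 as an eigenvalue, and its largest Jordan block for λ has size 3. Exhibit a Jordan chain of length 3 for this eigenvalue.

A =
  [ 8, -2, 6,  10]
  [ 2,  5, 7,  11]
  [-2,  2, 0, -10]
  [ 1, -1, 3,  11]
A Jordan chain for λ = 6 of length 3:
v_1 = (-2, -1, 2, -1)ᵀ
v_2 = (2, 2, -2, 1)ᵀ
v_3 = (1, 0, 0, 0)ᵀ

Let N = A − (6)·I. We want v_3 with N^3 v_3 = 0 but N^2 v_3 ≠ 0; then v_{j-1} := N · v_j for j = 3, …, 2.

Pick v_3 = (1, 0, 0, 0)ᵀ.
Then v_2 = N · v_3 = (2, 2, -2, 1)ᵀ.
Then v_1 = N · v_2 = (-2, -1, 2, -1)ᵀ.

Sanity check: (A − (6)·I) v_1 = (0, 0, 0, 0)ᵀ = 0. ✓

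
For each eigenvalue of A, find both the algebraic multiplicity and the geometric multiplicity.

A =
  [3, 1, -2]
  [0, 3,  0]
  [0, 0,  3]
λ = 3: alg = 3, geom = 2

Step 1 — factor the characteristic polynomial to read off the algebraic multiplicities:
  χ_A(x) = (x - 3)^3

Step 2 — compute geometric multiplicities via the rank-nullity identity g(λ) = n − rank(A − λI):
  rank(A − (3)·I) = 1, so dim ker(A − (3)·I) = n − 1 = 2

Summary:
  λ = 3: algebraic multiplicity = 3, geometric multiplicity = 2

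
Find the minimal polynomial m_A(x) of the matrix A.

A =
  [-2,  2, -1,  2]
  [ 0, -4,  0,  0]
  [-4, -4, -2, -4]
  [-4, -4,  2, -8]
x^2 + 8*x + 16

The characteristic polynomial is χ_A(x) = (x + 4)^4, so the eigenvalues are known. The minimal polynomial is
  m_A(x) = Π_λ (x − λ)^{k_λ}
where k_λ is the size of the *largest* Jordan block for λ (equivalently, the smallest k with (A − λI)^k v = 0 for every generalised eigenvector v of λ).

  λ = -4: largest Jordan block has size 2, contributing (x + 4)^2

So m_A(x) = (x + 4)^2 = x^2 + 8*x + 16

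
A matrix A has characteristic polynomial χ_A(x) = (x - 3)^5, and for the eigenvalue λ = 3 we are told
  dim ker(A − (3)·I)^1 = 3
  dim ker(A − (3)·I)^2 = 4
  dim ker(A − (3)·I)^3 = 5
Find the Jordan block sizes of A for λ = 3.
Block sizes for λ = 3: [3, 1, 1]

From the dimensions of kernels of powers, the number of Jordan blocks of size at least j is d_j − d_{j−1} where d_j = dim ker(N^j) (with d_0 = 0). Computing the differences gives [3, 1, 1].
The number of blocks of size exactly k is (#blocks of size ≥ k) − (#blocks of size ≥ k + 1), so the partition is: 2 block(s) of size 1, 1 block(s) of size 3.
In nonincreasing order the block sizes are [3, 1, 1].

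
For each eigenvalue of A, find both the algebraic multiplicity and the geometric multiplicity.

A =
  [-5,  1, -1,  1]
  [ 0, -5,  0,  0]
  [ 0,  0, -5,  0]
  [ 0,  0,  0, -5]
λ = -5: alg = 4, geom = 3

Step 1 — factor the characteristic polynomial to read off the algebraic multiplicities:
  χ_A(x) = (x + 5)^4

Step 2 — compute geometric multiplicities via the rank-nullity identity g(λ) = n − rank(A − λI):
  rank(A − (-5)·I) = 1, so dim ker(A − (-5)·I) = n − 1 = 3

Summary:
  λ = -5: algebraic multiplicity = 4, geometric multiplicity = 3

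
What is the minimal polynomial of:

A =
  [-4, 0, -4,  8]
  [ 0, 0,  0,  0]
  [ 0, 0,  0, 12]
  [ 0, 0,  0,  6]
x^3 - 2*x^2 - 24*x

The characteristic polynomial is χ_A(x) = x^2*(x - 6)*(x + 4), so the eigenvalues are known. The minimal polynomial is
  m_A(x) = Π_λ (x − λ)^{k_λ}
where k_λ is the size of the *largest* Jordan block for λ (equivalently, the smallest k with (A − λI)^k v = 0 for every generalised eigenvector v of λ).

  λ = -4: largest Jordan block has size 1, contributing (x + 4)
  λ = 0: largest Jordan block has size 1, contributing (x − 0)
  λ = 6: largest Jordan block has size 1, contributing (x − 6)

So m_A(x) = x*(x - 6)*(x + 4) = x^3 - 2*x^2 - 24*x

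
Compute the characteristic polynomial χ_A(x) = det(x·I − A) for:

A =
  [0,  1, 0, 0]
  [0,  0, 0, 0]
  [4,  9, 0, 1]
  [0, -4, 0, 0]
x^4

Expanding det(x·I − A) (e.g. by cofactor expansion or by noting that A is similar to its Jordan form J, which has the same characteristic polynomial as A) gives
  χ_A(x) = x^4
which factors as x^4. The eigenvalues (with algebraic multiplicities) are λ = 0 with multiplicity 4.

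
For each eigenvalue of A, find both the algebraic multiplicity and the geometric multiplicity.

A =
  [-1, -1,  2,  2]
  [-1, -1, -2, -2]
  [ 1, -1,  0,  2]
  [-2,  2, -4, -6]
λ = -2: alg = 4, geom = 3

Step 1 — factor the characteristic polynomial to read off the algebraic multiplicities:
  χ_A(x) = (x + 2)^4

Step 2 — compute geometric multiplicities via the rank-nullity identity g(λ) = n − rank(A − λI):
  rank(A − (-2)·I) = 1, so dim ker(A − (-2)·I) = n − 1 = 3

Summary:
  λ = -2: algebraic multiplicity = 4, geometric multiplicity = 3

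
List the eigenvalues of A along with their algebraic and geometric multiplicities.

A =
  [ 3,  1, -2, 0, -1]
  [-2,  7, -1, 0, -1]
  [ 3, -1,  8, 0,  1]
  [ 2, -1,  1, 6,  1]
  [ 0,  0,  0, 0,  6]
λ = 6: alg = 5, geom = 3

Step 1 — factor the characteristic polynomial to read off the algebraic multiplicities:
  χ_A(x) = (x - 6)^5

Step 2 — compute geometric multiplicities via the rank-nullity identity g(λ) = n − rank(A − λI):
  rank(A − (6)·I) = 2, so dim ker(A − (6)·I) = n − 2 = 3

Summary:
  λ = 6: algebraic multiplicity = 5, geometric multiplicity = 3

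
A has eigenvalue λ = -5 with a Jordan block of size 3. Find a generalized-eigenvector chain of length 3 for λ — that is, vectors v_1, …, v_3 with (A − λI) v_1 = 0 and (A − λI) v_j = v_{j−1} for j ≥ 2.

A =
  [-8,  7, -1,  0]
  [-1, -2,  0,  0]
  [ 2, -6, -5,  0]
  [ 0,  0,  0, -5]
A Jordan chain for λ = -5 of length 3:
v_1 = (6, 2, -4, 0)ᵀ
v_2 = (7, 3, -6, 0)ᵀ
v_3 = (0, 1, 0, 0)ᵀ

Let N = A − (-5)·I. We want v_3 with N^3 v_3 = 0 but N^2 v_3 ≠ 0; then v_{j-1} := N · v_j for j = 3, …, 2.

Pick v_3 = (0, 1, 0, 0)ᵀ.
Then v_2 = N · v_3 = (7, 3, -6, 0)ᵀ.
Then v_1 = N · v_2 = (6, 2, -4, 0)ᵀ.

Sanity check: (A − (-5)·I) v_1 = (0, 0, 0, 0)ᵀ = 0. ✓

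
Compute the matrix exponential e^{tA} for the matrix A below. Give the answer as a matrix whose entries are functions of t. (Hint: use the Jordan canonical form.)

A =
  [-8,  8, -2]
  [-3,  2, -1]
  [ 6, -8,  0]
e^{tA} =
  [-6*t*exp(-2*t) + exp(-2*t), 8*t*exp(-2*t), -2*t*exp(-2*t)]
  [-3*t*exp(-2*t), 4*t*exp(-2*t) + exp(-2*t), -t*exp(-2*t)]
  [6*t*exp(-2*t), -8*t*exp(-2*t), 2*t*exp(-2*t) + exp(-2*t)]

Strategy: write A = P · J · P⁻¹ where J is a Jordan canonical form, so e^{tA} = P · e^{tJ} · P⁻¹, and e^{tJ} can be computed block-by-block.

A has Jordan form
J =
  [-2,  1,  0]
  [ 0, -2,  0]
  [ 0,  0, -2]
(up to reordering of blocks).

Per-block formulas:
  For a 2×2 Jordan block J_2(-2): exp(t · J_2(-2)) = e^(-2t)·(I + t·N), where N is the 2×2 nilpotent shift.
  For a 1×1 block at λ = -2: exp(t · [-2]) = [e^(-2t)].

After assembling e^{tJ} and conjugating by P, we get:

e^{tA} =
  [-6*t*exp(-2*t) + exp(-2*t), 8*t*exp(-2*t), -2*t*exp(-2*t)]
  [-3*t*exp(-2*t), 4*t*exp(-2*t) + exp(-2*t), -t*exp(-2*t)]
  [6*t*exp(-2*t), -8*t*exp(-2*t), 2*t*exp(-2*t) + exp(-2*t)]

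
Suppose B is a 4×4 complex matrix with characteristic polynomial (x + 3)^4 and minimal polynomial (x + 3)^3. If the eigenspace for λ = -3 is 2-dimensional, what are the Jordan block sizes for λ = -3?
Block sizes for λ = -3: [3, 1]

Step 1 — from the characteristic polynomial, algebraic multiplicity of λ = -3 is 4. From dim ker(B − (-3)·I) = 2, there are exactly 2 Jordan blocks for λ = -3.
Step 2 — from the minimal polynomial, the factor (x + 3)^3 tells us the largest block for λ = -3 has size 3.
Step 3 — with total size 4, 2 blocks, and largest block 3, the block sizes (in nonincreasing order) are [3, 1].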